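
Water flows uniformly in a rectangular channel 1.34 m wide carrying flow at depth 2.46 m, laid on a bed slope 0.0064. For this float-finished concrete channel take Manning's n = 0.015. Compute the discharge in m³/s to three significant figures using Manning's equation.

A = b·y = 1.34 × 2.46 = 3.296 m²
P = b + 2y = 1.34 + 2×2.46 = 6.260 m
R = A/P = 3.296/6.260 = 0.5266 m
Q = (1/n)·A·R^(2/3)·S^(1/2) = (1/0.015) × 3.296 × 0.5266^(2/3) × 0.0064^(1/2) = 11.46 m³/s

11.5 m³/s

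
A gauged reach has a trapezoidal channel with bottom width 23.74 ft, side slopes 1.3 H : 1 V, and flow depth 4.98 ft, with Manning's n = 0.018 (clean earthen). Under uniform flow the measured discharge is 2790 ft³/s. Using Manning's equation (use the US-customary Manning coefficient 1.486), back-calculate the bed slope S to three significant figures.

A = (b + z·y)·y = (23.74 + 1.3×4.98)×4.98 = 150.5 ft²
P = b + 2y√(1+z²) = 23.74 + 2×4.98×√(1+1.3²) = 40.08 ft
R = A/P = 150.5/40.08 = 3.755 ft
S = (Q·n / (1.486·A·R^(2/3)))² = (2790×0.018 / (1.486×150.5×2.416))² = 0.008645

0.00864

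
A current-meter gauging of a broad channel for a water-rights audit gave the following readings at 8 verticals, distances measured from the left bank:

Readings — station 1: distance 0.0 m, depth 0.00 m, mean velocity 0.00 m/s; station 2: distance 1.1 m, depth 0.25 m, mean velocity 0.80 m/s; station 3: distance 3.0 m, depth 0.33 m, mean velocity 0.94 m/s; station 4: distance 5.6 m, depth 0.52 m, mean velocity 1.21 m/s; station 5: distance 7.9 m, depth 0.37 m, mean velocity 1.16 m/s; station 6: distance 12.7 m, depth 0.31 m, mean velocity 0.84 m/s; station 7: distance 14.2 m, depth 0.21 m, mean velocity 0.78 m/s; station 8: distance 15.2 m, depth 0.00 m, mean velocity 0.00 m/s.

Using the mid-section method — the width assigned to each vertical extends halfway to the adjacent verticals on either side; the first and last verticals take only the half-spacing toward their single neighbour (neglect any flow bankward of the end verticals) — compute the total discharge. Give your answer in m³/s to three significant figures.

5.09 m³/s

w_2 = (3.0 − 0.0)/2 = 1.5 m; q_2 = 0.80 × 0.25 × 1.5 = 0.3000 m³/s
w_3 = (5.6 − 1.1)/2 = 2.25 m; q_3 = 0.94 × 0.33 × 2.25 = 0.6980 m³/s
w_4 = (7.9 − 3.0)/2 = 2.45 m; q_4 = 1.21 × 0.52 × 2.45 = 1.542 m³/s
w_5 = (12.7 − 5.6)/2 = 3.55 m; q_5 = 1.16 × 0.37 × 3.55 = 1.524 m³/s
w_6 = (14.2 − 7.9)/2 = 3.15 m; q_6 = 0.84 × 0.31 × 3.15 = 0.8203 m³/s
w_7 = (15.2 − 12.7)/2 = 1.25 m; q_7 = 0.78 × 0.21 × 1.25 = 0.2048 m³/s
Stations 1, 8 contribute zero (depth or velocity is 0).
Q = Σ qᵢ = 5.088 m³/s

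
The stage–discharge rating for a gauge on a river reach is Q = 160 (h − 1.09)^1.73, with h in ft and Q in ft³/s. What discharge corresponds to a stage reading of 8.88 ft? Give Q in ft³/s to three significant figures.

Q = 160 × (8.88 − 1.09)^1.73 = 160 × 7.79^1.73 = 5578 ft³/s

5580 ft³/s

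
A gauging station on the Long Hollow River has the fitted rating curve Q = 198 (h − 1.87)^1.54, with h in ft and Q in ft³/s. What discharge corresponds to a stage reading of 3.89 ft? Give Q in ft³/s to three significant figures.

585 ft³/s

Q = 198 × (3.89 − 1.87)^1.54 = 198 × 2.02^1.54 = 584.7 ft³/s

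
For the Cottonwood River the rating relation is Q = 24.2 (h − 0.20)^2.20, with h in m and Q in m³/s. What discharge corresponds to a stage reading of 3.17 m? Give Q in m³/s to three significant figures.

Q = 24.2 × (3.17 − 0.20)^2.20 = 24.2 × 2.97^2.20 = 265.4 m³/s

265 m³/s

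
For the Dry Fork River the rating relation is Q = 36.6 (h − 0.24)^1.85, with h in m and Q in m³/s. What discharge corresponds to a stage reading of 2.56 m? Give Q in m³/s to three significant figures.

174 m³/s

Q = 36.6 × (2.56 − 0.24)^1.85 = 36.6 × 2.32^1.85 = 173.6 m³/s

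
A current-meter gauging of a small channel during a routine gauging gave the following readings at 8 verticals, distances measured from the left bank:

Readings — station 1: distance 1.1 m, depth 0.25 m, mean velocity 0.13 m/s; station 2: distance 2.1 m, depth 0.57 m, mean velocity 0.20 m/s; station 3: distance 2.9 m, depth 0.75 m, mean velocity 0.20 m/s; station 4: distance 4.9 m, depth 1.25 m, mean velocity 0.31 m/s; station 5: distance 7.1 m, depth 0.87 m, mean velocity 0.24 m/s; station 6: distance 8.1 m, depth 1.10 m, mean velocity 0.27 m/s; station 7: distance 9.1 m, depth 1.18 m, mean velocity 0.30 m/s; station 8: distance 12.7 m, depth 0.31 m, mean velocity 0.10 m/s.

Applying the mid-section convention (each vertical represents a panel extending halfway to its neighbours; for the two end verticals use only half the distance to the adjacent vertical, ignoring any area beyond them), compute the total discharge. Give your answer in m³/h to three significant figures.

w_1 = (2.1 − 1.1)/2 = 0.5 m; q_1 = 0.13 × 0.25 × 0.5 = 0.01625 m³/s
w_2 = (2.9 − 1.1)/2 = 0.9 m; q_2 = 0.20 × 0.57 × 0.9 = 0.1026 m³/s
w_3 = (4.9 − 2.1)/2 = 1.4 m; q_3 = 0.20 × 0.75 × 1.4 = 0.2100 m³/s
w_4 = (7.1 − 2.9)/2 = 2.1 m; q_4 = 0.31 × 1.25 × 2.1 = 0.8138 m³/s
w_5 = (8.1 − 4.9)/2 = 1.6 m; q_5 = 0.24 × 0.87 × 1.6 = 0.3341 m³/s
w_6 = (9.1 − 7.1)/2 = 1 m; q_6 = 0.27 × 1.10 × 1 = 0.2970 m³/s
w_7 = (12.7 − 8.1)/2 = 2.3 m; q_7 = 0.30 × 1.18 × 2.3 = 0.8142 m³/s
w_8 = (12.7 − 9.1)/2 = 1.8 m; q_8 = 0.10 × 0.31 × 1.8 = 0.05580 m³/s
Q = Σ qᵢ = 2.644 m³/s
= 2.644 × 3600 = 9517 m³/h

9520 m³/h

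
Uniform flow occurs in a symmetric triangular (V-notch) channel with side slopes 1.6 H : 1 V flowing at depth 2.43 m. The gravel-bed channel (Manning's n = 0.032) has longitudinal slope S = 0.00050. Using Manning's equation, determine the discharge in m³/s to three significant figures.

6.73 m³/s

A = z·y² = 1.6×2.43² = 9.448 m²
P = 2y√(1+z²) = 2×2.43×√(1+1.6²) = 9.170 m
R = A/P = 9.448/9.170 = 1.030 m
Q = (1/n)·A·R^(2/3)·S^(1/2) = (1/0.032) × 9.448 × 1.030^(2/3) × 0.00050^(1/2) = 6.735 m³/s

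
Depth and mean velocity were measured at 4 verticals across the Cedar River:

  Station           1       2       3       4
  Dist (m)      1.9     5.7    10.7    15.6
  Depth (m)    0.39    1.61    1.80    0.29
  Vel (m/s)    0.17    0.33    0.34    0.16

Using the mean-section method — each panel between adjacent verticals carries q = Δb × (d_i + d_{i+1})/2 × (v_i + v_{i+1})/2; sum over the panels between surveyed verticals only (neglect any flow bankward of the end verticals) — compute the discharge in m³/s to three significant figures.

5.09 m³/s

Panel 1-2: Δb = 3.8 m, d̄ = (0.39+1.61)/2 = 1, v̄ = (0.17+0.33)/2 = 0.25 → q = 3.8×1×0.25 = 0.9500 m³/s
Panel 2-3: Δb = 5 m, d̄ = (1.61+1.80)/2 = 1.705, v̄ = (0.33+0.34)/2 = 0.335 → q = 5×1.705×0.335 = 2.856 m³/s
Panel 3-4: Δb = 4.9 m, d̄ = (1.80+0.29)/2 = 1.045, v̄ = (0.34+0.16)/2 = 0.25 → q = 4.9×1.045×0.25 = 1.280 m³/s
Q = Σ q = 5.086 m³/s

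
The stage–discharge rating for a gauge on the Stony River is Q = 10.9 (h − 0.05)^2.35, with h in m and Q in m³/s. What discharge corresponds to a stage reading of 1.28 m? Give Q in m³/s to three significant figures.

17.7 m³/s

Q = 10.9 × (1.28 − 0.05)^2.35 = 10.9 × 1.23^2.35 = 17.73 m³/s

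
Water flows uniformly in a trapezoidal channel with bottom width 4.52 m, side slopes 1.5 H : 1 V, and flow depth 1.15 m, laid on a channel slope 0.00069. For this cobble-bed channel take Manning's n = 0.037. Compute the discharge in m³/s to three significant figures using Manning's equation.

A = (b + z·y)·y = (4.52 + 1.5×1.15)×1.15 = 7.182 m²
P = b + 2y√(1+z²) = 4.52 + 2×1.15×√(1+1.5²) = 8.666 m
R = A/P = 7.182/8.666 = 0.8287 m
Q = (1/n)·A·R^(2/3)·S^(1/2) = (1/0.037) × 7.182 × 0.8287^(2/3) × 0.00069^(1/2) = 4.498 m³/s

4.50 m³/s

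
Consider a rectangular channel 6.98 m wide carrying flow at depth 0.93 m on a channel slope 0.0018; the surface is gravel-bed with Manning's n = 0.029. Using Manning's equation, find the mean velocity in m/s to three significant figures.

1.19 m/s

A = b·y = 6.98 × 0.93 = 6.491 m²
P = b + 2y = 6.98 + 2×0.93 = 8.840 m
R = A/P = 6.491/8.840 = 0.7343 m
Q = (1/n)·A·R^(2/3)·S^(1/2) = (1/0.029) × 6.491 × 0.7343^(2/3) × 0.0018^(1/2) = 7.730 m³/s
V = Q/A = 7.730/6.491 = 1.191 m/s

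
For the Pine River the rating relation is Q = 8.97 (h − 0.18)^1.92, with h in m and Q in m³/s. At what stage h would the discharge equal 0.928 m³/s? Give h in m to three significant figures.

0.487 m

h − h₀ = (Q/C)^(1/b) = (0.928/8.97)^(1/1.92) = 0.3068 m
h = 0.18 + 0.3068 = 0.4868 m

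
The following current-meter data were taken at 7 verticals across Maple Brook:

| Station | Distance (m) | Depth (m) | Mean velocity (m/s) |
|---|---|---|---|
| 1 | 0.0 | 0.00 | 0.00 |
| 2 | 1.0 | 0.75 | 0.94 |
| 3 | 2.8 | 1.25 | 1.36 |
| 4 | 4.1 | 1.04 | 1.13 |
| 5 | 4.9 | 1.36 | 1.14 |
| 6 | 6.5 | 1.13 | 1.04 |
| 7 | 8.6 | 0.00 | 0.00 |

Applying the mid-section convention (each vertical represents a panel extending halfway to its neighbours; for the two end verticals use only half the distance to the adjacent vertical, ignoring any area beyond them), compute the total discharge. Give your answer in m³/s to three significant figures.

8.89 m³/s

w_2 = (2.8 − 0.0)/2 = 1.4 m; q_2 = 0.94 × 0.75 × 1.4 = 0.9870 m³/s
w_3 = (4.1 − 1.0)/2 = 1.55 m; q_3 = 1.36 × 1.25 × 1.55 = 2.635 m³/s
w_4 = (4.9 − 2.8)/2 = 1.05 m; q_4 = 1.13 × 1.04 × 1.05 = 1.234 m³/s
w_5 = (6.5 − 4.1)/2 = 1.2 m; q_5 = 1.14 × 1.36 × 1.2 = 1.860 m³/s
w_6 = (8.6 − 4.9)/2 = 1.85 m; q_6 = 1.04 × 1.13 × 1.85 = 2.174 m³/s
Stations 1, 7 contribute zero (depth or velocity is 0).
Q = Σ qᵢ = 8.891 m³/s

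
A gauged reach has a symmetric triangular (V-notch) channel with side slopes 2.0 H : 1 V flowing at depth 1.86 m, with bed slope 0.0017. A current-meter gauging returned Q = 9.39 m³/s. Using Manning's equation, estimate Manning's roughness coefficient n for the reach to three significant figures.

0.0269

A = z·y² = 2.0×1.86² = 6.919 m²
P = 2y√(1+z²) = 2×1.86×√(1+2.0²) = 8.318 m
R = A/P = 6.919/8.318 = 0.8318 m
n = (1/Q)·A·R^(2/3)·S^(1/2) = (1/9.39) × 6.919 × 0.8845 × 0.04123 = 0.02687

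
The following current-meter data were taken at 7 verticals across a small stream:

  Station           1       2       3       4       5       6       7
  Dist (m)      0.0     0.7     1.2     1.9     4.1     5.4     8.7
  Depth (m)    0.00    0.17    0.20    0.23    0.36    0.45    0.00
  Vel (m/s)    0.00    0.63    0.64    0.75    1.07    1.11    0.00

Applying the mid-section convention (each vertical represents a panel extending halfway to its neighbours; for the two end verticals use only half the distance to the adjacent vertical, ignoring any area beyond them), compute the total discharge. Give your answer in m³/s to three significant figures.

w_2 = (1.2 − 0.0)/2 = 0.6 m; q_2 = 0.63 × 0.17 × 0.6 = 0.06426 m³/s
w_3 = (1.9 − 0.7)/2 = 0.6 m; q_3 = 0.64 × 0.20 × 0.6 = 0.07680 m³/s
w_4 = (4.1 − 1.2)/2 = 1.45 m; q_4 = 0.75 × 0.23 × 1.45 = 0.2501 m³/s
w_5 = (5.4 − 1.9)/2 = 1.75 m; q_5 = 1.07 × 0.36 × 1.75 = 0.6741 m³/s
w_6 = (8.7 − 4.1)/2 = 2.3 m; q_6 = 1.11 × 0.45 × 2.3 = 1.149 m³/s
Stations 1, 7 contribute zero (depth or velocity is 0).
Q = Σ qᵢ = 2.214 m³/s

2.21 m³/s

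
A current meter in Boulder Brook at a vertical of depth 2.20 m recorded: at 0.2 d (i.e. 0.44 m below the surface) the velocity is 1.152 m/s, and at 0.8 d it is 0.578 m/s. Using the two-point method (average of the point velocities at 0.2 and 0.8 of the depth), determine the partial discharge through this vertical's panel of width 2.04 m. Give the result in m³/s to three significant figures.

3.88 m³/s

v̄ = (1.152 + 0.578) / 2 = 0.8650 m/s
q = v̄ × d × w = 0.8650 × 2.20 × 2.04 = 3.882 m³/s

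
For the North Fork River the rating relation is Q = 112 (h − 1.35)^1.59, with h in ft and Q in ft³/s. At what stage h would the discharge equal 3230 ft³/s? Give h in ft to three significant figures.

h − h₀ = (Q/C)^(1/b) = (3230/112)^(1/1.59) = 8.284 ft
h = 1.35 + 8.284 = 9.634 ft

9.63 ft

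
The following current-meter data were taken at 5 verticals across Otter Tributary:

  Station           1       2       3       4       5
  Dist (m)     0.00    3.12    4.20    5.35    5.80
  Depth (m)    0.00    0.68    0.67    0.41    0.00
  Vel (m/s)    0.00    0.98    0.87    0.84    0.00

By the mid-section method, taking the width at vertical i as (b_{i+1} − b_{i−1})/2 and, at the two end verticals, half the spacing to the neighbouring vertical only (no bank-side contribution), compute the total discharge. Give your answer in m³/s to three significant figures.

w_2 = (4.20 − 0.00)/2 = 2.1 m; q_2 = 0.98 × 0.68 × 2.1 = 1.399 m³/s
w_3 = (5.35 − 3.12)/2 = 1.115 m; q_3 = 0.87 × 0.67 × 1.115 = 0.6499 m³/s
w_4 = (5.80 − 4.20)/2 = 0.8 m; q_4 = 0.84 × 0.41 × 0.8 = 0.2755 m³/s
Stations 1, 5 contribute zero (depth or velocity is 0).
Q = Σ qᵢ = 2.325 m³/s

2.32 m³/s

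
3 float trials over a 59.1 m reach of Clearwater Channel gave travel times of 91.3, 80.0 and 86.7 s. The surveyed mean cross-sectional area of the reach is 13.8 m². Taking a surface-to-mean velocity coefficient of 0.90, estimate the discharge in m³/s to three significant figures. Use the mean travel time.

8.54 m³/s

t̄ = (91.3 + 80.0 + 86.7) / 3 = 86 s
v_surface = L / t̄ = 59.1 / 86 = 0.6872 m/s
v_mean = 0.90 × 0.6872 = 0.6185 m/s
Q = A × v_mean = 13.8 × 0.6185 = 8.535 m³/s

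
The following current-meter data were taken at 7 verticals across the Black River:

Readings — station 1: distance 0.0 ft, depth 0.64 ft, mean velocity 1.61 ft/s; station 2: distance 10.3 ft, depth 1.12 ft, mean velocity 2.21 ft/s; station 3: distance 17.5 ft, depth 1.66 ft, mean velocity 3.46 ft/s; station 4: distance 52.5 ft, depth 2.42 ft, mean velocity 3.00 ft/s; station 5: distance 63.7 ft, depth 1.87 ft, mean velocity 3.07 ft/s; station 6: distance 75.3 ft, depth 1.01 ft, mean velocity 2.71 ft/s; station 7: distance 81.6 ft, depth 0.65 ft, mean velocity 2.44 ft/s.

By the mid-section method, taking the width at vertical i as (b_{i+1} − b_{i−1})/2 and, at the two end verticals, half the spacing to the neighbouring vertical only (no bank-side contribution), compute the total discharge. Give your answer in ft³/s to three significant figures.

411 ft³/s

w_1 = (10.3 − 0.0)/2 = 5.15 ft; q_1 = 1.61 × 0.64 × 5.15 = 5.307 ft³/s
w_2 = (17.5 − 0.0)/2 = 8.75 ft; q_2 = 2.21 × 1.12 × 8.75 = 21.66 ft³/s
w_3 = (52.5 − 10.3)/2 = 21.1 ft; q_3 = 3.46 × 1.66 × 21.1 = 121.2 ft³/s
w_4 = (63.7 − 17.5)/2 = 23.1 ft; q_4 = 3.00 × 2.42 × 23.1 = 167.7 ft³/s
w_5 = (75.3 − 52.5)/2 = 11.4 ft; q_5 = 3.07 × 1.87 × 11.4 = 65.45 ft³/s
w_6 = (81.6 − 63.7)/2 = 8.95 ft; q_6 = 2.71 × 1.01 × 8.95 = 24.50 ft³/s
w_7 = (81.6 − 75.3)/2 = 3.15 ft; q_7 = 2.44 × 0.65 × 3.15 = 4.996 ft³/s
Q = Σ qᵢ = 410.8 ft³/s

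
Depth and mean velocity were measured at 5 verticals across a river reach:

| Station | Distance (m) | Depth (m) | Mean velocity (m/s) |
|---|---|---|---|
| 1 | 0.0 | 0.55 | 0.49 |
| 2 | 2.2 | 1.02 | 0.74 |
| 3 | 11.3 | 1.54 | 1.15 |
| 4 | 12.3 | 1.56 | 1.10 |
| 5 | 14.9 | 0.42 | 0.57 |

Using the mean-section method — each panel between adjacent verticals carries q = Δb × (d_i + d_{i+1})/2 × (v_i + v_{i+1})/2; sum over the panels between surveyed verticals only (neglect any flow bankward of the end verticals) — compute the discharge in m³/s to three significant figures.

16.0 m³/s

Panel 1-2: Δb = 2.2 m, d̄ = (0.55+1.02)/2 = 0.785, v̄ = (0.49+0.74)/2 = 0.615 → q = 2.2×0.785×0.615 = 1.062 m³/s
Panel 2-3: Δb = 9.1 m, d̄ = (1.02+1.54)/2 = 1.28, v̄ = (0.74+1.15)/2 = 0.945 → q = 9.1×1.28×0.945 = 11.01 m³/s
Panel 3-4: Δb = 1 m, d̄ = (1.54+1.56)/2 = 1.55, v̄ = (1.15+1.10)/2 = 1.125 → q = 1×1.55×1.125 = 1.744 m³/s
Panel 4-5: Δb = 2.6 m, d̄ = (1.56+0.42)/2 = 0.99, v̄ = (1.10+0.57)/2 = 0.835 → q = 2.6×0.99×0.835 = 2.149 m³/s
Q = Σ q = 15.96 m³/s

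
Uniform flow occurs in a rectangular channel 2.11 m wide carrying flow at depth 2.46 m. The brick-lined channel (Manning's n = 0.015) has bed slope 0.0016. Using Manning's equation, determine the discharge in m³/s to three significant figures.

11.3 m³/s

A = b·y = 2.11 × 2.46 = 5.191 m²
P = b + 2y = 2.11 + 2×2.46 = 7.030 m
R = A/P = 5.191/7.030 = 0.7383 m
Q = (1/n)·A·R^(2/3)·S^(1/2) = (1/0.015) × 5.191 × 0.7383^(2/3) × 0.0016^(1/2) = 11.31 m³/s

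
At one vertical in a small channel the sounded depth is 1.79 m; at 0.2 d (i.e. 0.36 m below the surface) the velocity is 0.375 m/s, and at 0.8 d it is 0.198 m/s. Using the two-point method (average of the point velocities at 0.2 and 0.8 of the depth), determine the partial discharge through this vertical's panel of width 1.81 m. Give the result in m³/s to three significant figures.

v̄ = (0.375 + 0.198) / 2 = 0.2865 m/s
q = v̄ × d × w = 0.2865 × 1.79 × 1.81 = 0.9282 m³/s

0.928 m³/s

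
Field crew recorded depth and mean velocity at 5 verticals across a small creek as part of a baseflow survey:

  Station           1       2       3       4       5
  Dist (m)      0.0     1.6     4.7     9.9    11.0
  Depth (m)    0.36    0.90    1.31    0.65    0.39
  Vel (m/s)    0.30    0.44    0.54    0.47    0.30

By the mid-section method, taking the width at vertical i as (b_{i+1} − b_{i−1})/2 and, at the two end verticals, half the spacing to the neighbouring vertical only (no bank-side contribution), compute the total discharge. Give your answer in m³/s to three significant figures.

4.98 m³/s

w_1 = (1.6 − 0.0)/2 = 0.8 m; q_1 = 0.30 × 0.36 × 0.8 = 0.08640 m³/s
w_2 = (4.7 − 0.0)/2 = 2.35 m; q_2 = 0.44 × 0.90 × 2.35 = 0.9306 m³/s
w_3 = (9.9 − 1.6)/2 = 4.15 m; q_3 = 0.54 × 1.31 × 4.15 = 2.936 m³/s
w_4 = (11.0 − 4.7)/2 = 3.15 m; q_4 = 0.47 × 0.65 × 3.15 = 0.9623 m³/s
w_5 = (11.0 − 9.9)/2 = 0.55 m; q_5 = 0.30 × 0.39 × 0.55 = 0.06435 m³/s
Q = Σ qᵢ = 4.979 m³/s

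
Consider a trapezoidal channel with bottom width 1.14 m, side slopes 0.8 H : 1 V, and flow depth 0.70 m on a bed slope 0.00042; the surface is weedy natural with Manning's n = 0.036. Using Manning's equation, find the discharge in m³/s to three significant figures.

A = (b + z·y)·y = (1.14 + 0.8×0.70)×0.70 = 1.190 m²
P = b + 2y√(1+z²) = 1.14 + 2×0.70×√(1+0.8²) = 2.933 m
R = A/P = 1.190/2.933 = 0.4057 m
Q = (1/n)·A·R^(2/3)·S^(1/2) = (1/0.036) × 1.190 × 0.4057^(2/3) × 0.00042^(1/2) = 0.3713 m³/s

0.371 m³/s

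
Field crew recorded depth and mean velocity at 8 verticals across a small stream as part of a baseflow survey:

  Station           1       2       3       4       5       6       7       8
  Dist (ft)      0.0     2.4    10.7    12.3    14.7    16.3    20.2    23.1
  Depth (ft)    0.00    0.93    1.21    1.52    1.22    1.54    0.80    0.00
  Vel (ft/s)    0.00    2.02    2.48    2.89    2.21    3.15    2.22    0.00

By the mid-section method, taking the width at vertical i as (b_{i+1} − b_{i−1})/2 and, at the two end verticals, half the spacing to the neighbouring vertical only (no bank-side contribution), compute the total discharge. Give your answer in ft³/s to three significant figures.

w_2 = (10.7 − 0.0)/2 = 5.35 ft; q_2 = 2.02 × 0.93 × 5.35 = 10.05 ft³/s
w_3 = (12.3 − 2.4)/2 = 4.95 ft; q_3 = 2.48 × 1.21 × 4.95 = 14.85 ft³/s
w_4 = (14.7 − 10.7)/2 = 2 ft; q_4 = 2.89 × 1.52 × 2 = 8.786 ft³/s
w_5 = (16.3 − 12.3)/2 = 2 ft; q_5 = 2.21 × 1.22 × 2 = 5.392 ft³/s
w_6 = (20.2 − 14.7)/2 = 2.75 ft; q_6 = 3.15 × 1.54 × 2.75 = 13.34 ft³/s
w_7 = (23.1 − 16.3)/2 = 3.4 ft; q_7 = 2.22 × 0.80 × 3.4 = 6.038 ft³/s
Stations 1, 8 contribute zero (depth or velocity is 0).
Q = Σ qᵢ = 58.46 ft³/s

58.5 ft³/s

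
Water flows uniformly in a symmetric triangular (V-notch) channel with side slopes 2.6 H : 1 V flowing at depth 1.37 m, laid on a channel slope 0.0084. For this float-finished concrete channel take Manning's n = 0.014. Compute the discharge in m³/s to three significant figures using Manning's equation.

A = z·y² = 2.6×1.37² = 4.880 m²
P = 2y√(1+z²) = 2×1.37×√(1+2.6²) = 7.633 m
R = A/P = 4.880/7.633 = 0.6393 m
Q = (1/n)·A·R^(2/3)·S^(1/2) = (1/0.014) × 4.880 × 0.6393^(2/3) × 0.0084^(1/2) = 23.71 m³/s

23.7 m³/s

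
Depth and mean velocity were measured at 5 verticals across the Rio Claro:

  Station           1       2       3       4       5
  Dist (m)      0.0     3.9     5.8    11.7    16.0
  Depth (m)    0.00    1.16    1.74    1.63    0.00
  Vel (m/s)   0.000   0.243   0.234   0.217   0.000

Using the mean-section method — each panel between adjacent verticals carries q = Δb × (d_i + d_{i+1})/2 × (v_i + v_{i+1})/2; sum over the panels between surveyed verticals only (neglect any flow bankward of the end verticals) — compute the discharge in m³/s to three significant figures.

3.55 m³/s

Panel 1-2: Δb = 3.9 m, d̄ = (0.00+1.16)/2 = 0.58, v̄ = (0.000+0.243)/2 = 0.1215 → q = 3.9×0.58×0.1215 = 0.2748 m³/s
Panel 2-3: Δb = 1.9 m, d̄ = (1.16+1.74)/2 = 1.45, v̄ = (0.243+0.234)/2 = 0.2385 → q = 1.9×1.45×0.2385 = 0.6571 m³/s
Panel 3-4: Δb = 5.9 m, d̄ = (1.74+1.63)/2 = 1.685, v̄ = (0.234+0.217)/2 = 0.2255 → q = 5.9×1.685×0.2255 = 2.242 m³/s
Panel 4-5: Δb = 4.3 m, d̄ = (1.63+0.00)/2 = 0.815, v̄ = (0.217+0.000)/2 = 0.1085 → q = 4.3×0.815×0.1085 = 0.3802 m³/s
Q = Σ q = 3.554 m³/s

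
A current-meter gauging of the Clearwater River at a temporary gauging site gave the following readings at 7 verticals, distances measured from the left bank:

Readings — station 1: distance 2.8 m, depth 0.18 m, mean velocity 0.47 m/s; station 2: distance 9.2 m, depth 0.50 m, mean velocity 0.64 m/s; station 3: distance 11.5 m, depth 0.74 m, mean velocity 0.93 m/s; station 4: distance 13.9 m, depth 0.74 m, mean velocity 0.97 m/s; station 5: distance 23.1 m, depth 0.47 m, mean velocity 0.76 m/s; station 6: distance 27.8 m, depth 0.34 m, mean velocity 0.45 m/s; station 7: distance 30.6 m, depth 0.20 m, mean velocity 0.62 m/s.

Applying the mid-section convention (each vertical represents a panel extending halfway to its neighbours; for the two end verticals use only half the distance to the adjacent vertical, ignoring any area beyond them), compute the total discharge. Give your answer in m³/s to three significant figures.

10.7 m³/s

w_1 = (9.2 − 2.8)/2 = 3.2 m; q_1 = 0.47 × 0.18 × 3.2 = 0.2707 m³/s
w_2 = (11.5 − 2.8)/2 = 4.35 m; q_2 = 0.64 × 0.50 × 4.35 = 1.392 m³/s
w_3 = (13.9 − 9.2)/2 = 2.35 m; q_3 = 0.93 × 0.74 × 2.35 = 1.617 m³/s
w_4 = (23.1 − 11.5)/2 = 5.8 m; q_4 = 0.97 × 0.74 × 5.8 = 4.163 m³/s
w_5 = (27.8 − 13.9)/2 = 6.95 m; q_5 = 0.76 × 0.47 × 6.95 = 2.483 m³/s
w_6 = (30.6 − 23.1)/2 = 3.75 m; q_6 = 0.45 × 0.34 × 3.75 = 0.5738 m³/s
w_7 = (30.6 − 27.8)/2 = 1.4 m; q_7 = 0.62 × 0.20 × 1.4 = 0.1736 m³/s
Q = Σ qᵢ = 10.67 m³/s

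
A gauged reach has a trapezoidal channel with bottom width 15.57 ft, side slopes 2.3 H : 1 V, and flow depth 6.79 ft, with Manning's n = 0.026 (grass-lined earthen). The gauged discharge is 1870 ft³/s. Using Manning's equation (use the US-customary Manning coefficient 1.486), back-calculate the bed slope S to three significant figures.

A = (b + z·y)·y = (15.57 + 2.3×6.79)×6.79 = 211.8 ft²
P = b + 2y√(1+z²) = 15.57 + 2×6.79×√(1+2.3²) = 49.63 ft
R = A/P = 211.8/49.63 = 4.267 ft
S = (Q·n / (1.486·A·R^(2/3)))² = (1870×0.026 / (1.486×211.8×2.631))² = 0.003449

0.00345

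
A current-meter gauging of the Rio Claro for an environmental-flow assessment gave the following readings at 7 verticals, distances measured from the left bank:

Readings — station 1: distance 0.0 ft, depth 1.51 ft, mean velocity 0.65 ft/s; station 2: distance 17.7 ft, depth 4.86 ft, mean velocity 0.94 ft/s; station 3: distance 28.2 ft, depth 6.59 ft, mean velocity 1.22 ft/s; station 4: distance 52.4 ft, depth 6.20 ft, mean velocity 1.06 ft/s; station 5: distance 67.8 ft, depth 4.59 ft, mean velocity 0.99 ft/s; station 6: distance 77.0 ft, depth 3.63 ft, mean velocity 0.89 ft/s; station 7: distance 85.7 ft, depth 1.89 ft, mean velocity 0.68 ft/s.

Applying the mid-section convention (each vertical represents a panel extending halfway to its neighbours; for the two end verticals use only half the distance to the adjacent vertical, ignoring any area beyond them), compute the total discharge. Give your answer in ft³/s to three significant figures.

433 ft³/s

w_1 = (17.7 − 0.0)/2 = 8.85 ft; q_1 = 0.65 × 1.51 × 8.85 = 8.686 ft³/s
w_2 = (28.2 − 0.0)/2 = 14.1 ft; q_2 = 0.94 × 4.86 × 14.1 = 64.41 ft³/s
w_3 = (52.4 − 17.7)/2 = 17.35 ft; q_3 = 1.22 × 6.59 × 17.35 = 139.5 ft³/s
w_4 = (67.8 − 28.2)/2 = 19.8 ft; q_4 = 1.06 × 6.20 × 19.8 = 130.1 ft³/s
w_5 = (77.0 − 52.4)/2 = 12.3 ft; q_5 = 0.99 × 4.59 × 12.3 = 55.89 ft³/s
w_6 = (85.7 − 67.8)/2 = 8.95 ft; q_6 = 0.89 × 3.63 × 8.95 = 28.91 ft³/s
w_7 = (85.7 − 77.0)/2 = 4.35 ft; q_7 = 0.68 × 1.89 × 4.35 = 5.591 ft³/s
Q = Σ qᵢ = 433.1 ft³/s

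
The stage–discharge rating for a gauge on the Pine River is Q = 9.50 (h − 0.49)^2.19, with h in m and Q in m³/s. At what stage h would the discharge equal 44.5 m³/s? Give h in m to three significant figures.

2.51 m

h − h₀ = (Q/C)^(1/b) = (44.5/9.50)^(1/2.19) = 2.024 m
h = 0.49 + 2.024 = 2.514 m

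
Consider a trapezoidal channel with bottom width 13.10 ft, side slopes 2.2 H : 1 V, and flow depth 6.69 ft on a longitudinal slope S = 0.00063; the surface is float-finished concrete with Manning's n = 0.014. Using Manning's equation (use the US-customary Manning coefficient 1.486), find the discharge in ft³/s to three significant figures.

1270 ft³/s

A = (b + z·y)·y = (13.10 + 2.2×6.69)×6.69 = 186.1 ft²
P = b + 2y√(1+z²) = 13.10 + 2×6.69×√(1+2.2²) = 45.43 ft
R = A/P = 186.1/45.43 = 4.096 ft
Q = (1.486/n)·A·R^(2/3)·S^(1/2) = (1.486/0.014) × 186.1 × 4.096^(2/3) × 0.00063^(1/2) = 1269 ft³/s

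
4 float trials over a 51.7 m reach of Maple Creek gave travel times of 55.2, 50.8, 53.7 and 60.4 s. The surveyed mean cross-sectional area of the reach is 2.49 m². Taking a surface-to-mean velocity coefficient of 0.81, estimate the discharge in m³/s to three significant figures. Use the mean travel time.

1.90 m³/s

t̄ = (55.2 + 50.8 + 53.7 + 60.4) / 4 = 55.025 s
v_surface = L / t̄ = 51.7 / 55.025 = 0.9396 m/s
v_mean = 0.81 × 0.9396 = 0.7611 m/s
Q = A × v_mean = 2.49 × 0.7611 = 1.895 m³/s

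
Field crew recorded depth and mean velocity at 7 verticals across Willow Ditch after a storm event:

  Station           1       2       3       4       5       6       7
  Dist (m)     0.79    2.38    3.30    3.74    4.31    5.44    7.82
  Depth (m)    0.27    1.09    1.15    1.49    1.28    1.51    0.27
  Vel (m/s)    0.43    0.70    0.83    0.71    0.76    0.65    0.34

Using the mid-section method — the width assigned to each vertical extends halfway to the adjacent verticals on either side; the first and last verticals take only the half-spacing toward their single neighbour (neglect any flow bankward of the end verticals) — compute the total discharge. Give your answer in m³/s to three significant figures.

w_1 = (2.38 − 0.79)/2 = 0.795 m; q_1 = 0.43 × 0.27 × 0.795 = 0.09230 m³/s
w_2 = (3.30 − 0.79)/2 = 1.255 m; q_2 = 0.70 × 1.09 × 1.255 = 0.9576 m³/s
w_3 = (3.74 − 2.38)/2 = 0.68 m; q_3 = 0.83 × 1.15 × 0.68 = 0.6491 m³/s
w_4 = (4.31 − 3.30)/2 = 0.505 m; q_4 = 0.71 × 1.49 × 0.505 = 0.5342 m³/s
w_5 = (5.44 − 3.74)/2 = 0.85 m; q_5 = 0.76 × 1.28 × 0.85 = 0.8269 m³/s
w_6 = (7.82 − 4.31)/2 = 1.755 m; q_6 = 0.65 × 1.51 × 1.755 = 1.723 m³/s
w_7 = (7.82 − 5.44)/2 = 1.19 m; q_7 = 0.34 × 0.27 × 1.19 = 0.1092 m³/s
Q = Σ qᵢ = 4.892 m³/s

4.89 m³/s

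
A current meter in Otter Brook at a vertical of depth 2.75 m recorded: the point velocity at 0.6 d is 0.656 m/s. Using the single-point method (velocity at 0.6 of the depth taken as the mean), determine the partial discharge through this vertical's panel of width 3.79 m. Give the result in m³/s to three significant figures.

v̄ = v₀.₆ = 0.656 m/s
q = v̄ × d × w = 0.6560 × 2.75 × 3.79 = 6.837 m³/s

6.84 m³/s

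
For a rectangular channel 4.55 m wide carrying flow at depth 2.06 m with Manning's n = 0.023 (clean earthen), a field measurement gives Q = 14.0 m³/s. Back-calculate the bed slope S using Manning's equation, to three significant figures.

0.00106

A = b·y = 4.55 × 2.06 = 9.373 m²
P = b + 2y = 4.55 + 2×2.06 = 8.670 m
R = A/P = 9.373/8.670 = 1.081 m
S = (Q·n / (1·A·R^(2/3)))² = (14.0×0.023 / (1×9.373×1.053))² = 0.001064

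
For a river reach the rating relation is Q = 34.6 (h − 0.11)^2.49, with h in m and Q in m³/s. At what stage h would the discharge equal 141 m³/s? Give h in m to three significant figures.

1.87 m

h − h₀ = (Q/C)^(1/b) = (141/34.6)^(1/2.49) = 1.758 m
h = 0.11 + 1.758 = 1.868 m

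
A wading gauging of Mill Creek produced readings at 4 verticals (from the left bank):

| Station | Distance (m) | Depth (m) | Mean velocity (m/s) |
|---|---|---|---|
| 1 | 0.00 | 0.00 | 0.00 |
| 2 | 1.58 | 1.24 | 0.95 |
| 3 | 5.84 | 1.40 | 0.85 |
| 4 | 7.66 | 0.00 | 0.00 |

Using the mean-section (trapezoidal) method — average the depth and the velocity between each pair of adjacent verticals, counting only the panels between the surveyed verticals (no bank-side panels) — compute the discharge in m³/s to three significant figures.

Panel 1-2: Δb = 1.58 m, d̄ = (0.00+1.24)/2 = 0.62, v̄ = (0.00+0.95)/2 = 0.475 → q = 1.58×0.62×0.475 = 0.4653 m³/s
Panel 2-3: Δb = 4.26 m, d̄ = (1.24+1.40)/2 = 1.32, v̄ = (0.95+0.85)/2 = 0.9 → q = 4.26×1.32×0.9 = 5.061 m³/s
Panel 3-4: Δb = 1.82 m, d̄ = (1.40+0.00)/2 = 0.7, v̄ = (0.85+0.00)/2 = 0.425 → q = 1.82×0.7×0.425 = 0.5415 m³/s
Q = Σ q = 6.068 m³/s

6.07 m³/s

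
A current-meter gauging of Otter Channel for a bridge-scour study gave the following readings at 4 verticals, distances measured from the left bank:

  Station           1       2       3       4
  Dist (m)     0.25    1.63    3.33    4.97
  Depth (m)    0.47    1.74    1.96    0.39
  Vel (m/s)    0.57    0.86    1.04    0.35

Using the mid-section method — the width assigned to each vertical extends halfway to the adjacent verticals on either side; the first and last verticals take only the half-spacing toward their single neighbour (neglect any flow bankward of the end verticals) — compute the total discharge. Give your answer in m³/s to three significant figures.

6.01 m³/s

w_1 = (1.63 − 0.25)/2 = 0.69 m; q_1 = 0.57 × 0.47 × 0.69 = 0.1849 m³/s
w_2 = (3.33 − 0.25)/2 = 1.54 m; q_2 = 0.86 × 1.74 × 1.54 = 2.304 m³/s
w_3 = (4.97 − 1.63)/2 = 1.67 m; q_3 = 1.04 × 1.96 × 1.67 = 3.404 m³/s
w_4 = (4.97 − 3.33)/2 = 0.82 m; q_4 = 0.35 × 0.39 × 0.82 = 0.1119 m³/s
Q = Σ qᵢ = 6.005 m³/s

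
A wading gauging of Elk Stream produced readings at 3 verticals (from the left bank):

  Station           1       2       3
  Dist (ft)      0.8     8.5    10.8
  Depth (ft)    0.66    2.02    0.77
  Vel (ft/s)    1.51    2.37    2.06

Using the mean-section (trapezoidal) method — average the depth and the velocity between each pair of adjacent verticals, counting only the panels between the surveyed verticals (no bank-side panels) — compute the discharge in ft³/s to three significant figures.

27.1 ft³/s

Panel 1-2: Δb = 7.7 ft, d̄ = (0.66+2.02)/2 = 1.34, v̄ = (1.51+2.37)/2 = 1.94 → q = 7.7×1.34×1.94 = 20.02 ft³/s
Panel 2-3: Δb = 2.3 ft, d̄ = (2.02+0.77)/2 = 1.395, v̄ = (2.37+2.06)/2 = 2.215 → q = 2.3×1.395×2.215 = 7.107 ft³/s
Q = Σ q = 27.12 ft³/s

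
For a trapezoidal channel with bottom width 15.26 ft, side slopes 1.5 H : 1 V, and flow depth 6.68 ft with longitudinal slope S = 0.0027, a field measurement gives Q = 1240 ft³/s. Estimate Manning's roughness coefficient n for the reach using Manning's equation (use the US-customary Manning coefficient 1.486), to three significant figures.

A = (b + z·y)·y = (15.26 + 1.5×6.68)×6.68 = 168.9 ft²
P = b + 2y√(1+z²) = 15.26 + 2×6.68×√(1+1.5²) = 39.35 ft
R = A/P = 168.9/39.35 = 4.292 ft
n = (1.486/Q)·A·R^(2/3)·S^(1/2) = (1.486/1240) × 168.9 × 2.641 × 0.05196 = 0.02777

0.0278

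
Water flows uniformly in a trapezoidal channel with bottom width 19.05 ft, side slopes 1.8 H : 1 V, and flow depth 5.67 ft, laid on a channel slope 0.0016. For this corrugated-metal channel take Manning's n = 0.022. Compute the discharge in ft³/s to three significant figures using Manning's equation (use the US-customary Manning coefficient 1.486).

1110 ft³/s

A = (b + z·y)·y = (19.05 + 1.8×5.67)×5.67 = 165.9 ft²
P = b + 2y√(1+z²) = 19.05 + 2×5.67×√(1+1.8²) = 42.40 ft
R = A/P = 165.9/42.40 = 3.912 ft
Q = (1.486/n)·A·R^(2/3)·S^(1/2) = (1.486/0.022) × 165.9 × 3.912^(2/3) × 0.0016^(1/2) = 1113 ft³/s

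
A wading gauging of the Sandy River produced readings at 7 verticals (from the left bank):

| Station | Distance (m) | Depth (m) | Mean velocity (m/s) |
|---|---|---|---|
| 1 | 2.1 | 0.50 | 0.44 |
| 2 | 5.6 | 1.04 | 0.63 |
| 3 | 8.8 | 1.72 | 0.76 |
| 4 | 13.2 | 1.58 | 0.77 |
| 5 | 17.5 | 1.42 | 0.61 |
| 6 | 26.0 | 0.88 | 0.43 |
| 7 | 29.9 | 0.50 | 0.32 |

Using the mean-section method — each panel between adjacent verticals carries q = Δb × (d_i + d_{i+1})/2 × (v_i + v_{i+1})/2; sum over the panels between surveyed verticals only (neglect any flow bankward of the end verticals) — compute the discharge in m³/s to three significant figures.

20.6 m³/s

Panel 1-2: Δb = 3.5 m, d̄ = (0.50+1.04)/2 = 0.77, v̄ = (0.44+0.63)/2 = 0.535 → q = 3.5×0.77×0.535 = 1.442 m³/s
Panel 2-3: Δb = 3.2 m, d̄ = (1.04+1.72)/2 = 1.38, v̄ = (0.63+0.76)/2 = 0.695 → q = 3.2×1.38×0.695 = 3.069 m³/s
Panel 3-4: Δb = 4.4 m, d̄ = (1.72+1.58)/2 = 1.65, v̄ = (0.76+0.77)/2 = 0.765 → q = 4.4×1.65×0.765 = 5.554 m³/s
Panel 4-5: Δb = 4.3 m, d̄ = (1.58+1.42)/2 = 1.5, v̄ = (0.77+0.61)/2 = 0.69 → q = 4.3×1.5×0.69 = 4.451 m³/s
Panel 5-6: Δb = 8.5 m, d̄ = (1.42+0.88)/2 = 1.15, v̄ = (0.61+0.43)/2 = 0.52 → q = 8.5×1.15×0.52 = 5.083 m³/s
Panel 6-7: Δb = 3.9 m, d̄ = (0.88+0.50)/2 = 0.69, v̄ = (0.43+0.32)/2 = 0.375 → q = 3.9×0.69×0.375 = 1.009 m³/s
Q = Σ q = 20.61 m³/s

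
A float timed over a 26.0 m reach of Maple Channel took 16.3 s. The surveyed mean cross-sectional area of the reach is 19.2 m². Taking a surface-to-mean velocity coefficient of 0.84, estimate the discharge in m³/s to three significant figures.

25.7 m³/s

v_surface = L / t̄ = 26.0 / 16.3 = 1.595 m/s
v_mean = 0.84 × 1.595 = 1.340 m/s
Q = A × v_mean = 19.2 × 1.340 = 25.73 m³/s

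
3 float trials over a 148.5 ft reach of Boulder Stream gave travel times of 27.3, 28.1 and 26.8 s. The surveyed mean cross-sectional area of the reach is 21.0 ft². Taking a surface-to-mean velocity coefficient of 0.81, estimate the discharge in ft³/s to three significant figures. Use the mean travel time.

92.2 ft³/s

t̄ = (27.3 + 28.1 + 26.8) / 3 = 27.4 s
v_surface = L / t̄ = 148.5 / 27.4 = 5.420 ft/s
v_mean = 0.81 × 5.420 = 4.390 ft/s
Q = A × v_mean = 21.0 × 4.390 = 92.19 ft³/s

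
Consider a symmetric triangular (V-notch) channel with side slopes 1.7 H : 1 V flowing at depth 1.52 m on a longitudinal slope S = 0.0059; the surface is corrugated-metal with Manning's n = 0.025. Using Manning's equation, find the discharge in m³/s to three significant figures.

A = z·y² = 1.7×1.52² = 3.928 m²
P = 2y√(1+z²) = 2×1.52×√(1+1.7²) = 5.996 m
R = A/P = 3.928/5.996 = 0.6551 m
Q = (1/n)·A·R^(2/3)·S^(1/2) = (1/0.025) × 3.928 × 0.6551^(2/3) × 0.0059^(1/2) = 9.102 m³/s

9.10 m³/s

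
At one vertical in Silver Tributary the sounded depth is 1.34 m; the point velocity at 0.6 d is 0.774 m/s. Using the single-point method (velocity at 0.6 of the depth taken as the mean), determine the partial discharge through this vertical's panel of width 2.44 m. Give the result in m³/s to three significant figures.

v̄ = v₀.₆ = 0.774 m/s
q = v̄ × d × w = 0.7740 × 1.34 × 2.44 = 2.531 m³/s

2.53 m³/s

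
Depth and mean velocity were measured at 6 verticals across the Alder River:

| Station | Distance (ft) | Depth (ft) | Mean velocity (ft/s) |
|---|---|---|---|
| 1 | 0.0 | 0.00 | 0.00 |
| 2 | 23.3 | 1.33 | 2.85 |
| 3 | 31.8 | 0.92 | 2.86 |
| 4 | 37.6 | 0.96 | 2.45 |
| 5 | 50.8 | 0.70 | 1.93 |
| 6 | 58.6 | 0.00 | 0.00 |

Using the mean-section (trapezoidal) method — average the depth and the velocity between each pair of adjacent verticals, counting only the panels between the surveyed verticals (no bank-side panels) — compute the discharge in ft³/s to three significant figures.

Panel 1-2: Δb = 23.3 ft, d̄ = (0.00+1.33)/2 = 0.665, v̄ = (0.00+2.85)/2 = 1.425 → q = 23.3×0.665×1.425 = 22.08 ft³/s
Panel 2-3: Δb = 8.5 ft, d̄ = (1.33+0.92)/2 = 1.125, v̄ = (2.85+2.86)/2 = 2.855 → q = 8.5×1.125×2.855 = 27.30 ft³/s
Panel 3-4: Δb = 5.8 ft, d̄ = (0.92+0.96)/2 = 0.94, v̄ = (2.86+2.45)/2 = 2.655 → q = 5.8×0.94×2.655 = 14.48 ft³/s
Panel 4-5: Δb = 13.2 ft, d̄ = (0.96+0.70)/2 = 0.83, v̄ = (2.45+1.93)/2 = 2.19 → q = 13.2×0.83×2.19 = 23.99 ft³/s
Panel 5-6: Δb = 7.8 ft, d̄ = (0.70+0.00)/2 = 0.35, v̄ = (1.93+0.00)/2 = 0.965 → q = 7.8×0.35×0.965 = 2.634 ft³/s
Q = Σ q = 90.48 ft³/s

90.5 ft³/s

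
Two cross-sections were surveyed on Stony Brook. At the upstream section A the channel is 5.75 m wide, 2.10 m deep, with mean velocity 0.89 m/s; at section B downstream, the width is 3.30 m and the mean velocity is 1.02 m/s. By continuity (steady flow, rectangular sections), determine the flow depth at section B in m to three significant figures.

Q = A₁V₁ = (5.75×2.10) × 0.89 = 10.75 m³/s
d₂ = Q/(b₂ V₂) = 10.75/(3.30×1.02) = 3.193 m

3.19 m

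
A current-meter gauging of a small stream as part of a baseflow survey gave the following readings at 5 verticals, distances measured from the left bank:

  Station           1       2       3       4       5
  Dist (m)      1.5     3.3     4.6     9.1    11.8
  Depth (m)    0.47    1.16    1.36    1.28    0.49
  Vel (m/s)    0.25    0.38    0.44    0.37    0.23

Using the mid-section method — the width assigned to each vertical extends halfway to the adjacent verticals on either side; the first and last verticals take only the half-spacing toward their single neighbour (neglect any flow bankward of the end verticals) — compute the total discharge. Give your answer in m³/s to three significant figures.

w_1 = (3.3 − 1.5)/2 = 0.9 m; q_1 = 0.25 × 0.47 × 0.9 = 0.1058 m³/s
w_2 = (4.6 − 1.5)/2 = 1.55 m; q_2 = 0.38 × 1.16 × 1.55 = 0.6832 m³/s
w_3 = (9.1 − 3.3)/2 = 2.9 m; q_3 = 0.44 × 1.36 × 2.9 = 1.735 m³/s
w_4 = (11.8 − 4.6)/2 = 3.6 m; q_4 = 0.37 × 1.28 × 3.6 = 1.705 m³/s
w_5 = (11.8 − 9.1)/2 = 1.35 m; q_5 = 0.23 × 0.49 × 1.35 = 0.1521 m³/s
Q = Σ qᵢ = 4.381 m³/s

4.38 m³/s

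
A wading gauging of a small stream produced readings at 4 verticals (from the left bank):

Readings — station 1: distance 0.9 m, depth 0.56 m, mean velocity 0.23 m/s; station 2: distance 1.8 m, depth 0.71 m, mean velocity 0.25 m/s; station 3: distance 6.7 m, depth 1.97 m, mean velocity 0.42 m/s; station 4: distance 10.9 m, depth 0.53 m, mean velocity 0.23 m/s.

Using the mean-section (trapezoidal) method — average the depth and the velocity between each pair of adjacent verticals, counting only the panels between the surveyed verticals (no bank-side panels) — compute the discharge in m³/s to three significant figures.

Panel 1-2: Δb = 0.9 m, d̄ = (0.56+0.71)/2 = 0.635, v̄ = (0.23+0.25)/2 = 0.24 → q = 0.9×0.635×0.24 = 0.1372 m³/s
Panel 2-3: Δb = 4.9 m, d̄ = (0.71+1.97)/2 = 1.34, v̄ = (0.25+0.42)/2 = 0.335 → q = 4.9×1.34×0.335 = 2.200 m³/s
Panel 3-4: Δb = 4.2 m, d̄ = (1.97+0.53)/2 = 1.25, v̄ = (0.42+0.23)/2 = 0.325 → q = 4.2×1.25×0.325 = 1.706 m³/s
Q = Σ q = 4.043 m³/s

4.04 m³/s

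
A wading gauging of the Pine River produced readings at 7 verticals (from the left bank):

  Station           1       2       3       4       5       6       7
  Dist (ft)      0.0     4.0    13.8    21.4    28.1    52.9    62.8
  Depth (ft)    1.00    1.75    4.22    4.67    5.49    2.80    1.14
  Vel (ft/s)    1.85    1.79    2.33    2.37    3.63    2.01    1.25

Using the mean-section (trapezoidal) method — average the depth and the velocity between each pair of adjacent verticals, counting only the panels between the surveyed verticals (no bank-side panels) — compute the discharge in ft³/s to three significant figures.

573 ft³/s

Panel 1-2: Δb = 4 ft, d̄ = (1.00+1.75)/2 = 1.375, v̄ = (1.85+1.79)/2 = 1.82 → q = 4×1.375×1.82 = 10.01 ft³/s
Panel 2-3: Δb = 9.8 ft, d̄ = (1.75+4.22)/2 = 2.985, v̄ = (1.79+2.33)/2 = 2.06 → q = 9.8×2.985×2.06 = 60.26 ft³/s
Panel 3-4: Δb = 7.6 ft, d̄ = (4.22+4.67)/2 = 4.445, v̄ = (2.33+2.37)/2 = 2.35 → q = 7.6×4.445×2.35 = 79.39 ft³/s
Panel 4-5: Δb = 6.7 ft, d̄ = (4.67+5.49)/2 = 5.08, v̄ = (2.37+3.63)/2 = 3 → q = 6.7×5.08×3 = 102.1 ft³/s
Panel 5-6: Δb = 24.8 ft, d̄ = (5.49+2.80)/2 = 4.145, v̄ = (3.63+2.01)/2 = 2.82 → q = 24.8×4.145×2.82 = 289.9 ft³/s
Panel 6-7: Δb = 9.9 ft, d̄ = (2.80+1.14)/2 = 1.97, v̄ = (2.01+1.25)/2 = 1.63 → q = 9.9×1.97×1.63 = 31.79 ft³/s
Q = Σ q = 573.4 ft³/s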